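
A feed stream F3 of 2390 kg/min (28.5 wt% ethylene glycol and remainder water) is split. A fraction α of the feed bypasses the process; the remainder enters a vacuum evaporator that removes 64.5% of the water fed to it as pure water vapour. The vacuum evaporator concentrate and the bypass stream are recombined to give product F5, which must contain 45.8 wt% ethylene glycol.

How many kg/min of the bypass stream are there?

432.5 kg/min

All 2390×0.285 = 681.15 kg/min of ethylene glycol reaches F5, so F5 = 681.15/0.458 = 1487.2 kg/min and vapour = 902.77 kg/min.
The evaporator receives (1−α)·2390 of feed at 0.715 water and removes 0.645 of that water:
0.645×0.715×(1−α)×2390 = 902.77
(1−α) = 902.77/1102.2 = 0.8191;  α = 0.1809.
Bypass flow = 0.1809×2390 = 432.45 kg/min.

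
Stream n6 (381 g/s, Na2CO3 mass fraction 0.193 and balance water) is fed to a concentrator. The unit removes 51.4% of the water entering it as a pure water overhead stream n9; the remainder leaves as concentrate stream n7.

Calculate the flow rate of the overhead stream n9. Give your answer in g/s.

water entering = 381×0.807 = 307.47 g/s; overhead removed = 0.514×307.47 = 158.04 g/s.

158 g/s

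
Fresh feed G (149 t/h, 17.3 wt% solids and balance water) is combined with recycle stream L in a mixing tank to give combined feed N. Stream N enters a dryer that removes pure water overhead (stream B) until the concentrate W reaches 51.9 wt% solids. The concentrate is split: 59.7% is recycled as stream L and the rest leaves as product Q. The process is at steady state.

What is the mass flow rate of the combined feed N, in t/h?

Overall solids balance (none leaves overhead): solids in fresh feed = solids in product, i.e. 149×0.173 = (1−0.597)·W·0.519.
W = 25.777/(0.519×0.403) = 123.24 t/h.
Recycle L = 0.597×123.24 = 73.576 t/h.
Combined feed N = 149 + 73.576 = 222.58 t/h.

222.6 t/h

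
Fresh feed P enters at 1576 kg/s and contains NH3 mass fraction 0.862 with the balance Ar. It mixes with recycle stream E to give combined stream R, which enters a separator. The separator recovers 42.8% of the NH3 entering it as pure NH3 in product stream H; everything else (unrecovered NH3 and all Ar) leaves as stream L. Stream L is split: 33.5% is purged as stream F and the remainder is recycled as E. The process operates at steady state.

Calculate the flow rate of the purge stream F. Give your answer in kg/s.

637.6 kg/s

Ar enters only via P and leaves only via the purge: 1576×0.138 = 0.335×(Ar in L), and the separator passes all Ar, so Ar in R = Ar in L = 649.22 kg/s.
NH3 in R: m_A = 1576×0.862 + (1−0.335)·(1−0.428)·m_A, so m_A = 1358.5/0.6196 = 2192.5 kg/s.
L = (1−0.428)×2192.5 + 649.22 = 1903.3 kg/s.
Purge F = 0.335×1903.3 = 637.61 kg/s.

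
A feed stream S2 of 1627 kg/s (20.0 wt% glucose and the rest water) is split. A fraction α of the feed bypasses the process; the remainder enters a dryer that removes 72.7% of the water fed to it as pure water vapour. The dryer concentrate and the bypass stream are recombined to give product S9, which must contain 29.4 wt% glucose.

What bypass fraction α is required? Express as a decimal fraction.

0.450

All 1627×0.200 = 325.4 kg/s of glucose reaches S9, so S9 = 325.4/0.294 = 1106.8 kg/s and vapour = 520.2 kg/s.
The evaporator receives (1−α)·1627 of feed at 0.800 water and removes 0.727 of that water:
0.727×0.800×(1−α)×1627 = 520.2
(1−α) = 520.2/946.26 = 0.5497;  α = 0.4503.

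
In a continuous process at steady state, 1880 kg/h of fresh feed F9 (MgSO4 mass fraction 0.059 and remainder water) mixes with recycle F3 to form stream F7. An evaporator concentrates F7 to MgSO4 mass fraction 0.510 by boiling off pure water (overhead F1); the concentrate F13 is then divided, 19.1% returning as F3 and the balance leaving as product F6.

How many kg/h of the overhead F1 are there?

Overall MgSO4 balance (none leaves overhead): MgSO4 in fresh feed = MgSO4 in product, i.e. 1880×0.059 = (1−0.191)·F13·0.510.
F13 = 110.92/(0.510×0.809) = 268.84 kg/h.
Recycle F3 = 0.191×268.84 = 51.348 kg/h.
Combined feed F7 = 1880 + 51.348 = 1931.3 kg/h.
Overhead F1 = F7 − F13 = 1931.3 − 268.84 = 1662.5 kg/h.

1663 kg/h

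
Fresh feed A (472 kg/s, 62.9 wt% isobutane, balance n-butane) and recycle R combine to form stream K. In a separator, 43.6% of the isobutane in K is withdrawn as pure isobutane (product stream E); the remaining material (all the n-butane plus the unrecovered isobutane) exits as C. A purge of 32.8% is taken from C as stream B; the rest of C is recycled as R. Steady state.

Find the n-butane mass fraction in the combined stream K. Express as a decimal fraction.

n-butane enters only via A and leaves only via the purge: 472×0.371 = 0.328×(n-butane in C), and the separator passes all n-butane, so n-butane in K = n-butane in C = 533.88 kg/s.
isobutane in K: m_A = 472×0.629 + (1−0.328)·(1−0.436)·m_A, so m_A = 296.89/0.6210 = 478.09 kg/s.
K = 478.09 + 533.88 = 1012 kg/s.
n-butane fraction in K = 533.88/1012 = 0.5276.

0.5276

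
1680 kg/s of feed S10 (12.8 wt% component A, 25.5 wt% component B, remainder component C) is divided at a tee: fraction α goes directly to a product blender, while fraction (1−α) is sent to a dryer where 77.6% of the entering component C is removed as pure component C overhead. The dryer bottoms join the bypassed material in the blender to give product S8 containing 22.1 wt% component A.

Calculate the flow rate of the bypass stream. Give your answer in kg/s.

All 1680×0.128 = 215.04 kg/s of component A reaches S8, so S8 = 215.04/0.221 = 973.03 kg/s and vapour = 706.97 kg/s.
The evaporator receives (1−α)·1680 of feed at 0.617 component C and removes 0.776 of that component C:
0.776×0.617×(1−α)×1680 = 706.97
(1−α) = 706.97/804.37 = 0.8789;  α = 0.1211.
Bypass flow = 0.1211×1680 = 203.43 kg/s.

203.4 kg/s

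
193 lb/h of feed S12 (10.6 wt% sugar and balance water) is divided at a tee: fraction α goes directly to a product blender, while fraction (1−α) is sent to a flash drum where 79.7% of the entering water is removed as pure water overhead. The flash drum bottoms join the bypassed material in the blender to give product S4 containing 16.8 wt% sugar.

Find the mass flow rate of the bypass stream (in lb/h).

93.04 lb/h

All 193×0.106 = 20.458 lb/h of sugar reaches S4, so S4 = 20.458/0.168 = 121.77 lb/h and vapour = 71.226 lb/h.
The evaporator receives (1−α)·193 of feed at 0.894 water and removes 0.797 of that water:
0.797×0.894×(1−α)×193 = 71.226
(1−α) = 71.226/137.52 = 0.5179;  α = 0.4821.
Bypass flow = 0.4821×193 = 93.036 lb/h.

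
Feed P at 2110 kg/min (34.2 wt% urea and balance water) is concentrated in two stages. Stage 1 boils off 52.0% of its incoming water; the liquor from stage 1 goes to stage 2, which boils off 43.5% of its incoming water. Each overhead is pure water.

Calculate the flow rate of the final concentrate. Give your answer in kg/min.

1098 kg/min

water in feed = 2110×0.658 = 1388.4 kg/min.
After stage 1: water left = (1−0.520)×1388.4 = 666.42; stream total = 1388 kg/min.
After stage 2: water left = (1−0.435)×666.42 = 376.53; final concentrate = 1098.1 kg/min.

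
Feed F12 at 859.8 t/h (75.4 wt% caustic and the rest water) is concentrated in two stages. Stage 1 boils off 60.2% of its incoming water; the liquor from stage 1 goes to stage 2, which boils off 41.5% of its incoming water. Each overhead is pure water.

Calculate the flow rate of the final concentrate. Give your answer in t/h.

water in feed = 859.8×0.246 = 211.51 t/h.
After stage 1: water left = (1−0.602)×211.51 = 84.181; stream total = 732.47 t/h.
After stage 2: water left = (1−0.415)×84.181 = 49.246; final concentrate = 697.54 t/h.

697.5 t/h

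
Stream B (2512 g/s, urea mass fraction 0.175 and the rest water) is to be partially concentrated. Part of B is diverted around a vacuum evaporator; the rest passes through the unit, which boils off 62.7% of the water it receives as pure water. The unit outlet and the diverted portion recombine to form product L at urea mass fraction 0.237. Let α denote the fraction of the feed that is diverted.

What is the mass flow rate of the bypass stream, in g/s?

All 2512×0.175 = 439.6 g/s of urea reaches L, so L = 439.6/0.237 = 1854.9 g/s and vapour = 657.15 g/s.
The evaporator receives (1−α)·2512 of feed at 0.825 water and removes 0.627 of that water:
0.627×0.825×(1−α)×2512 = 657.15
(1−α) = 657.15/1299.4 = 0.5057;  α = 0.4943.
Bypass flow = 0.4943×2512 = 1241.6 g/s.

1242 g/s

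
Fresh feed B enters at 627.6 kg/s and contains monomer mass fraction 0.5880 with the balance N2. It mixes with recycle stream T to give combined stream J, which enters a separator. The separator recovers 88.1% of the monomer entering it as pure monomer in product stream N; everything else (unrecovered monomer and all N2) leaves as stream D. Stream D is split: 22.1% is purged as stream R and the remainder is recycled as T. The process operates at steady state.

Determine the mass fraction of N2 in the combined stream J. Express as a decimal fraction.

0.7420

N2 enters only via B and leaves only via the purge: 627.6×0.412 = 0.221×(N2 in D), and the separator passes all N2, so N2 in J = N2 in D = 1170 kg/s.
monomer in J: m_A = 627.6×0.588 + (1−0.221)·(1−0.881)·m_A, so m_A = 369.03/0.9073 = 406.73 kg/s.
J = 406.73 + 1170 = 1576.7 kg/s.
N2 fraction in J = 1170/1576.7 = 0.7420.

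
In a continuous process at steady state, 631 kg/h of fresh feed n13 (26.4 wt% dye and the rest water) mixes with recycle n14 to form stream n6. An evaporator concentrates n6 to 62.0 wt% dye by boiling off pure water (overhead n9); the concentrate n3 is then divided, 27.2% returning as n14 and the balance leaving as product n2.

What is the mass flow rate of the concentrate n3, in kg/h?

Overall dye balance (none leaves overhead): dye in fresh feed = dye in product, i.e. 631×0.264 = (1−0.272)·n3·0.620.
n3 = 166.58/(0.620×0.728) = 369.07 kg/h.

369.1 kg/h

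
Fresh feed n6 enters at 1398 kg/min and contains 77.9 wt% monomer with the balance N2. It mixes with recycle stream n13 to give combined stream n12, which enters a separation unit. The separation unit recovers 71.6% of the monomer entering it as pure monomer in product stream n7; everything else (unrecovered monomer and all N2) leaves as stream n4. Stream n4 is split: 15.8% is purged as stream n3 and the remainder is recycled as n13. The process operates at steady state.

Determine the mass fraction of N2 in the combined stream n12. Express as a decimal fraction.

N2 enters only via n6 and leaves only via the purge: 1398×0.221 = 0.158×(N2 in n4), and the separation unit passes all N2, so N2 in n12 = N2 in n4 = 1955.4 kg/min.
monomer in n12: m_A = 1398×0.779 + (1−0.158)·(1−0.716)·m_A, so m_A = 1089/0.7609 = 1431.3 kg/min.
n12 = 1431.3 + 1955.4 = 3386.7 kg/min.
N2 fraction in n12 = 1955.4/3386.7 = 0.577.

0.577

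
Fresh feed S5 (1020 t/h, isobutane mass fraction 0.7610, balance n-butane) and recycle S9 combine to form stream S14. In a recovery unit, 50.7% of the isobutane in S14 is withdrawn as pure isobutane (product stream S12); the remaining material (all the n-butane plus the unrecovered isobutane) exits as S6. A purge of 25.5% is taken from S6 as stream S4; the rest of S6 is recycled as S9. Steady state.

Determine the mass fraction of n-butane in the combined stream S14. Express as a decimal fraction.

n-butane enters only via S5 and leaves only via the purge: 1020×0.239 = 0.255×(n-butane in S6), and the recovery unit passes all n-butane, so n-butane in S14 = n-butane in S6 = 956 t/h.
isobutane in S14: m_A = 1020×0.761 + (1−0.255)·(1−0.507)·m_A, so m_A = 776.22/0.6327 = 1226.8 t/h.
S14 = 1226.8 + 956 = 2182.8 t/h.
n-butane fraction in S14 = 956/2182.8 = 0.4380.

0.4380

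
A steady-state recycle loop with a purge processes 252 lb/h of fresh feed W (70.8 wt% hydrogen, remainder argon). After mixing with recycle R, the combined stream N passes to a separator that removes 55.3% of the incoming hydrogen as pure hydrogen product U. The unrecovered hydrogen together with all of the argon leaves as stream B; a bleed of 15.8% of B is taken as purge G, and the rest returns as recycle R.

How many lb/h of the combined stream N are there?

751.8 lb/h

argon enters only via W and leaves only via the purge: 252×0.292 = 0.158×(argon in B), and the separator passes all argon, so argon in N = argon in B = 465.72 lb/h.
hydrogen in N: m_A = 252×0.708 + (1−0.158)·(1−0.553)·m_A, so m_A = 178.42/0.6236 = 286.09 lb/h.
N = 286.09 + 465.72 = 751.82 lb/h.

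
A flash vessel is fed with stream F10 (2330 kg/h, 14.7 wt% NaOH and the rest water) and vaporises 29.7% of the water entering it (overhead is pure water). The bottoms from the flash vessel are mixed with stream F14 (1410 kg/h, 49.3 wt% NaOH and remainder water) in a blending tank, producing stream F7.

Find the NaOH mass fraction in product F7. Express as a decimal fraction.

0.329

Vapour removed = 0.297×0.853×2330 = 590.28 kg/h; concentrate = 1739.7 kg/h.
NaOH reaching the mixer = 342.51 (from concentrate) + 1410×0.493 = 1037.6 kg/h.
Product flow = 1739.7 + 1410 = 3149.7 kg/h; NaOH fraction = 0.329.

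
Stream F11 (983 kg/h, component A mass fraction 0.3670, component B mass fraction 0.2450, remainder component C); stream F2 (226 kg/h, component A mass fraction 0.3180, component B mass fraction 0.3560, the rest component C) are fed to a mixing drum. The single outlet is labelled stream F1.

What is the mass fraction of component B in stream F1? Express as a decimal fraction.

Total flow out = 983 + 226 = 1209 kg/h.
component B in = 983×0.245 + 226×0.356 = 321.29 kg/h.
component B mass fraction in F1 = 321.29/1209 = 0.2657.

0.2657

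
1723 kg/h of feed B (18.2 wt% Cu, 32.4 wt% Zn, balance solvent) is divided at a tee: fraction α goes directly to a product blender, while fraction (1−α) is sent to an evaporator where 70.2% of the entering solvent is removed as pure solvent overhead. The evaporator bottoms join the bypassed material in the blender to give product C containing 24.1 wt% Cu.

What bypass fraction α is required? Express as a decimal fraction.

All 1723×0.182 = 313.59 kg/h of Cu reaches C, so C = 313.59/0.241 = 1301.2 kg/h and vapour = 421.81 kg/h.
The evaporator receives (1−α)·1723 of feed at 0.494 solvent and removes 0.702 of that solvent:
0.702×0.494×(1−α)×1723 = 421.81
(1−α) = 421.81/597.52 = 0.7059;  α = 0.2941.

0.294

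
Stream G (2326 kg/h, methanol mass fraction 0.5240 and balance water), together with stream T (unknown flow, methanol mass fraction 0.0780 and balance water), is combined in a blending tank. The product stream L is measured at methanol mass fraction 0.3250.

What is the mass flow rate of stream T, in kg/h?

1874 kg/h

Let T be the unknown flow. Total out = 2326 + T.
methanol balance: 1218.8 + 0.078·T = 0.325·(2326 + T)
(0.078 − 0.325)·T = 0.325×2326 − 1218.8 = -462.87
T = -462.87 / -0.247 = 1874 kg/h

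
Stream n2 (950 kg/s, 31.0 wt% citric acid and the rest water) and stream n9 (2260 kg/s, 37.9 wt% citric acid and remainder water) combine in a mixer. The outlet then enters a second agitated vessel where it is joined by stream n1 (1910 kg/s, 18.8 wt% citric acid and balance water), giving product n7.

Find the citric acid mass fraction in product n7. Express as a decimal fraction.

Overall, product flow = 5120 kg/s.
citric acid in = 950×0.310 + 2260×0.379 + 1910×0.188 = 1510.1 kg/s.
citric acid fraction in n7 = 0.2949.

0.2949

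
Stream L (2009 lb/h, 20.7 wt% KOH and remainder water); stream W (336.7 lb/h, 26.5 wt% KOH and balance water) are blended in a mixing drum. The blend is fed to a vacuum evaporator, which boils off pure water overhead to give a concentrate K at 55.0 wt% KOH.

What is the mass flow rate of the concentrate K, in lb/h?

KOH entering = 2009×0.207 + 336.7×0.265 = 505.09 lb/h.
All KOH reports to K, so K = 505.09/0.550 = 918.34 lb/h.

918.3 lb/h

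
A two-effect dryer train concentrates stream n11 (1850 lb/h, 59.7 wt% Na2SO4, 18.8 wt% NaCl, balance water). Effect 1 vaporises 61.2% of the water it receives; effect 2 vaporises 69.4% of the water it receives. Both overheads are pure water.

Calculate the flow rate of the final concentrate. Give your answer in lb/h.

water in feed = 1850×0.215 = 397.75 lb/h.
After stage 1: water left = (1−0.612)×397.75 = 154.33; stream total = 1606.6 lb/h.
After stage 2: water left = (1−0.694)×154.33 = 47.224; final concentrate = 1499.5 lb/h.

1499 lb/h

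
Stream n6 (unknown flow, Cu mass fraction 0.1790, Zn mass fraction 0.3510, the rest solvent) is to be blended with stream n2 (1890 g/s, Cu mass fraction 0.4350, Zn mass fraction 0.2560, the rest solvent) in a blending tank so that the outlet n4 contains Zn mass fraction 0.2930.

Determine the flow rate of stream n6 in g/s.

1206 g/s

Let n6 be the unknown flow. Total out = 1890 + n6.
Zn balance: 483.84 + 0.351·n6 = 0.293·(1890 + n6)
(0.351 − 0.293)·n6 = 0.293×1890 − 483.84 = 69.93
n6 = 69.93 / 0.058 = 1205.7 g/s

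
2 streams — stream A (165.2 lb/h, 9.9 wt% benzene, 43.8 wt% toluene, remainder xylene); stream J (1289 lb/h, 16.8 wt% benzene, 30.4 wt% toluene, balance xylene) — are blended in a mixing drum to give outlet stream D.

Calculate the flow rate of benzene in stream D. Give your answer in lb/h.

benzene out = benzene in = 165.2×0.099 + 1289×0.168 = 232.91 lb/h.

232.9 lb/h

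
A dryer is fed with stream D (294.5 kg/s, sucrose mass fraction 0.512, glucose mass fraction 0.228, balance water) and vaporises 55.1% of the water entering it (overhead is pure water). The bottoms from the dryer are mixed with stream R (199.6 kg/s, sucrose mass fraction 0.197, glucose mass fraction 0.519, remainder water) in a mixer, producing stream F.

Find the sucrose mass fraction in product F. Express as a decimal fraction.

0.421

Vapour removed = 0.551×0.260×294.5 = 42.19 kg/s; concentrate = 252.31 kg/s.
sucrose reaching the mixer = 150.78 (from concentrate) + 199.6×0.197 = 190.11 kg/s.
Product flow = 252.31 + 199.6 = 451.91 kg/s; sucrose fraction = 0.421.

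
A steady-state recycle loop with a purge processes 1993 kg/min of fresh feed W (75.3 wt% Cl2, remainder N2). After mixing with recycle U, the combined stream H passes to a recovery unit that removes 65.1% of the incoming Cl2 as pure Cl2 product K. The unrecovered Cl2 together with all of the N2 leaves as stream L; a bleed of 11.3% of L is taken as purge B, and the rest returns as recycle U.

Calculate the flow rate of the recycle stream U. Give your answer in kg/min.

N2 enters only via W and leaves only via the purge: 1993×0.247 = 0.113×(N2 in L), and the recovery unit passes all N2, so N2 in H = N2 in L = 4356.4 kg/min.
Cl2 in H: m_A = 1993×0.753 + (1−0.113)·(1−0.651)·m_A, so m_A = 1500.7/0.6904 = 2173.6 kg/min.
L = (1−0.651)×2173.6 + 4356.4 = 5115 kg/min.
Recycle U = (1−0.113)×5115 = 4537 kg/min.

4537 kg/min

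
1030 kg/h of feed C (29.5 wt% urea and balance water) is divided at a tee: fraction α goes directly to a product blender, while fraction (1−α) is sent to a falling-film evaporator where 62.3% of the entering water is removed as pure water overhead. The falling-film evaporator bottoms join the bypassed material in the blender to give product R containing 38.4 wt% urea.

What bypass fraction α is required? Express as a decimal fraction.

All 1030×0.295 = 303.85 kg/h of urea reaches R, so R = 303.85/0.384 = 791.28 kg/h and vapour = 238.72 kg/h.
The evaporator receives (1−α)·1030 of feed at 0.705 water and removes 0.623 of that water:
0.623×0.705×(1−α)×1030 = 238.72
(1−α) = 238.72/452.39 = 0.5277;  α = 0.4723.

0.472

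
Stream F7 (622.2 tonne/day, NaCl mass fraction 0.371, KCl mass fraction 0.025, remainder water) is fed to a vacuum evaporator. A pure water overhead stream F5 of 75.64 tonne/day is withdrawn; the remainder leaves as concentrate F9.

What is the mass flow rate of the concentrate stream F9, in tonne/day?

546.6 tonne/day

Concentrate = 622.2 − 75.64 = 546.56 tonne/day.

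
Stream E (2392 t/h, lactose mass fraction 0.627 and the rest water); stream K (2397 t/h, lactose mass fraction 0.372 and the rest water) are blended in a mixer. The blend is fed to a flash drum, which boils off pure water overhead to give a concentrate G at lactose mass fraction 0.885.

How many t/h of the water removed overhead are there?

lactose entering = 2392×0.627 + 2397×0.372 = 2391.5 t/h.
All lactose reports to G, so G = 2391.5/0.885 = 2702.2 t/h.
Total feed = 4789 t/h; overhead = 4789 − 2702.2 = 2086.8 t/h.

2087 t/h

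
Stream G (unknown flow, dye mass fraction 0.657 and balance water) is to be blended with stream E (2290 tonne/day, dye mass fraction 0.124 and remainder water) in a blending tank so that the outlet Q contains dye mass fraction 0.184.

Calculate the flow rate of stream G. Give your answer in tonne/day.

290.5 tonne/day

Let G be the unknown flow. Total out = 2290 + G.
dye balance: 283.96 + 0.657·G = 0.184·(2290 + G)
(0.657 − 0.184)·G = 0.184×2290 − 283.96 = 137.4
G = 137.4 / 0.473 = 290.49 tonne/day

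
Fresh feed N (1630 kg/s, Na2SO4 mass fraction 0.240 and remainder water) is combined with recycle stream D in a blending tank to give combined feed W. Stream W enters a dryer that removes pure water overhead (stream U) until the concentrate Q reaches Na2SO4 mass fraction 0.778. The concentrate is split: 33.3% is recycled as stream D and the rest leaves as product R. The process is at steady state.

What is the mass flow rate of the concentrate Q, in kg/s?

Overall Na2SO4 balance (none leaves overhead): Na2SO4 in fresh feed = Na2SO4 in product, i.e. 1630×0.240 = (1−0.333)·Q·0.778.
Q = 391.2/(0.778×0.667) = 753.86 kg/s.

753.9 kg/s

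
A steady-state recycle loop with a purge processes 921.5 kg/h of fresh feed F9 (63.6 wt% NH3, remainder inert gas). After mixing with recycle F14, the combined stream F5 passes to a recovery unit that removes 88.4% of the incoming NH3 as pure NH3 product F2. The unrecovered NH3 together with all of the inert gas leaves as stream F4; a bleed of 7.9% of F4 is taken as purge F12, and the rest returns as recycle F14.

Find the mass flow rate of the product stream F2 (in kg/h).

NH3 in F5: m_A = 921.5×0.636 + (1−0.079)·(1−0.884)·m_A, so m_A = 586.07/0.8932 = 656.18 kg/h.
Product F2 = 0.884×656.18 = 580.06 kg/h.

580.1 kg/h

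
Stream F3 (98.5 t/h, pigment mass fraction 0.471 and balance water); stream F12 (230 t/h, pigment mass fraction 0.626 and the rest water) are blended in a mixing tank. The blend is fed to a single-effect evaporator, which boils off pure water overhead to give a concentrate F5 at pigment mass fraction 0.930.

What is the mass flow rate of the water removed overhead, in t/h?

pigment entering = 98.5×0.471 + 230×0.626 = 190.37 t/h.
All pigment reports to F5, so F5 = 190.37/0.930 = 204.7 t/h.
Total feed = 328.5 t/h; overhead = 328.5 − 204.7 = 123.8 t/h.

123.8 t/h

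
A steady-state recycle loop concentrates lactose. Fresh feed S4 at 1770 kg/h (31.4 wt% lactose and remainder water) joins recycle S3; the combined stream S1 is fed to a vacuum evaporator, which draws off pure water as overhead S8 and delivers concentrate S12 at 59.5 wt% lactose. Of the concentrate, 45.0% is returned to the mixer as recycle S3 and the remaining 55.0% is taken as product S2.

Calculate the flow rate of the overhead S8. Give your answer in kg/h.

835.9 kg/h

Overall lactose balance (none leaves overhead): lactose in fresh feed = lactose in product, i.e. 1770×0.314 = (1−0.450)·S12·0.595.
S12 = 555.78/(0.595×0.550) = 1698.3 kg/h.
Recycle S3 = 0.450×1698.3 = 764.25 kg/h.
Combined feed S1 = 1770 + 764.25 = 2534.3 kg/h.
Overhead S8 = S1 − S12 = 2534.3 − 1698.3 = 835.92 kg/h.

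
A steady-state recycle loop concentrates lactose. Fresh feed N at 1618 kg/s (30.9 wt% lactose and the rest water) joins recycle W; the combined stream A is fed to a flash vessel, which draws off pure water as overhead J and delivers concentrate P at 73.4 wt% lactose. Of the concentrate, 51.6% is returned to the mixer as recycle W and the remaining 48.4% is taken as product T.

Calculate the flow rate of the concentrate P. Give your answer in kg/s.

Overall lactose balance (none leaves overhead): lactose in fresh feed = lactose in product, i.e. 1618×0.309 = (1−0.516)·P·0.734.
P = 499.96/(0.734×0.484) = 1407.3 kg/s.

1407 kg/s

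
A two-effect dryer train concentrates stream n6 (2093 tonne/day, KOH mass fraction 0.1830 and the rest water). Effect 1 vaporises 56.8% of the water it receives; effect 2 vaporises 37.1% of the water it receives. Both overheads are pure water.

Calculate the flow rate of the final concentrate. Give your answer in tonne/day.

847.7 tonne/day

water in feed = 2093×0.817 = 1710 tonne/day.
After stage 1: water left = (1−0.568)×1710 = 738.71; stream total = 1121.7 tonne/day.
After stage 2: water left = (1−0.371)×738.71 = 464.65; final concentrate = 847.67 tonne/day.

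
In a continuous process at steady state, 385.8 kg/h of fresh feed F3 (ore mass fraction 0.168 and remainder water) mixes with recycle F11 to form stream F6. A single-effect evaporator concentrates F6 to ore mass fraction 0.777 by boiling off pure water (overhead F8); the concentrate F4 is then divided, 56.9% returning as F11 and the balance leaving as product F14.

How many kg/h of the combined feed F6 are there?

Overall ore balance (none leaves overhead): ore in fresh feed = ore in product, i.e. 385.8×0.168 = (1−0.569)·F4·0.777.
F4 = 64.814/(0.777×0.431) = 193.54 kg/h.
Recycle F11 = 0.569×193.54 = 110.12 kg/h.
Combined feed F6 = 385.8 + 110.12 = 495.92 kg/h.

495.9 kg/h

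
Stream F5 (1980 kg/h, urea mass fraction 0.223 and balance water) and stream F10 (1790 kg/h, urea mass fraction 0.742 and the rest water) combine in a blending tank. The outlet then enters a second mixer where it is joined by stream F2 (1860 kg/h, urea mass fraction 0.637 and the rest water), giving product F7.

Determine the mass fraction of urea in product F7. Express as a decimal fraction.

Overall, product flow = 5630 kg/h.
urea in = 1980×0.223 + 1790×0.742 + 1860×0.637 = 2954.5 kg/h.
urea fraction in F7 = 0.525.

0.525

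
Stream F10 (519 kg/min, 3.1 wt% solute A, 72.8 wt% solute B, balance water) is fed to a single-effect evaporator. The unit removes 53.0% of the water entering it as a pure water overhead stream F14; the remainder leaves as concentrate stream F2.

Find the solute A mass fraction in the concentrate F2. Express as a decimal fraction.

solute A is not removed: 519×0.031 = 16.089 kg/min of solute A enters F2.
water entering = 519×0.241 = 125.08 kg/min; overhead removed = 0.530×125.08 = 66.292 kg/min.
Concentrate = 519 − 66.292 = 452.71 kg/min.
Mass fraction = 16.089/452.71 = 0.0355.

0.0355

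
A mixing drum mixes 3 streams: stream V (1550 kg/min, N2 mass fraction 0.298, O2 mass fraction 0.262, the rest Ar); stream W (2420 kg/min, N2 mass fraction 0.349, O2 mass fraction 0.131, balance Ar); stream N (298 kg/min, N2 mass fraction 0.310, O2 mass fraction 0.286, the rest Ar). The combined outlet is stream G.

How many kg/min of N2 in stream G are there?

1399 kg/min

N2 out = N2 in = 1550×0.298 + 2420×0.349 + 298×0.310 = 1398.9 kg/min.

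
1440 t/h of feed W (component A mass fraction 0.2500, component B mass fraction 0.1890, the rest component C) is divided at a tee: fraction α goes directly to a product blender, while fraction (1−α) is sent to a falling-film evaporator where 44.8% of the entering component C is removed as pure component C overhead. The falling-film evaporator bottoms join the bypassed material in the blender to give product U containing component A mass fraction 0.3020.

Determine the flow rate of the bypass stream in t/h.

All 1440×0.250 = 360 t/h of component A reaches U, so U = 360/0.302 = 1192.1 t/h and vapour = 247.95 t/h.
The evaporator receives (1−α)·1440 of feed at 0.561 component C and removes 0.448 of that component C:
0.448×0.561×(1−α)×1440 = 247.95
(1−α) = 247.95/361.91 = 0.6851;  α = 0.3149.
Bypass flow = 0.3149×1440 = 453.45 t/h.

453.5 t/h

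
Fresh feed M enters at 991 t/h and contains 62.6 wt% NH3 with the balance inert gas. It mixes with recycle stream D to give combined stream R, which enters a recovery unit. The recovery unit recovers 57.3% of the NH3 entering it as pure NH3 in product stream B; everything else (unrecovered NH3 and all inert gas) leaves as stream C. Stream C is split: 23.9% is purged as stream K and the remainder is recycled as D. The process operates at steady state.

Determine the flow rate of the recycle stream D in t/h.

1479 t/h

inert gas enters only via M and leaves only via the purge: 991×0.374 = 0.239×(inert gas in C), and the recovery unit passes all inert gas, so inert gas in R = inert gas in C = 1550.8 t/h.
NH3 in R: m_A = 991×0.626 + (1−0.239)·(1−0.573)·m_A, so m_A = 620.37/0.6751 = 918.99 t/h.
C = (1−0.573)×918.99 + 1550.8 = 1943.2 t/h.
Recycle D = (1−0.239)×1943.2 = 1478.8 t/h.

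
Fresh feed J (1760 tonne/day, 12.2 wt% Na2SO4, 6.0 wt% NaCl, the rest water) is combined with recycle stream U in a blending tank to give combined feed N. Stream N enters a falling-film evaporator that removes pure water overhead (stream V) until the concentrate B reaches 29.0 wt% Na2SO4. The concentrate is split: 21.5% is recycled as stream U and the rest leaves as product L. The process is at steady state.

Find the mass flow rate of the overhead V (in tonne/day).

1020 tonne/day

Overall Na2SO4 balance (none leaves overhead): Na2SO4 in fresh feed = Na2SO4 in product, i.e. 1760×0.122 = (1−0.215)·B·0.290.
B = 214.72/(0.290×0.785) = 943.2 tonne/day.
Recycle U = 0.215×943.2 = 202.79 tonne/day.
Combined feed N = 1760 + 202.79 = 1962.8 tonne/day.
Overhead V = N − B = 1962.8 − 943.2 = 1019.6 tonne/day.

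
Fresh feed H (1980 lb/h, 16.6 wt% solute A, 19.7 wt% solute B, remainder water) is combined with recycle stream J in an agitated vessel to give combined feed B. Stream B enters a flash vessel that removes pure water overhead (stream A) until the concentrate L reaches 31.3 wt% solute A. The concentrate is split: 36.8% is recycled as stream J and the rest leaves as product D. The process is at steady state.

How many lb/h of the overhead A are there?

Overall solute A balance (none leaves overhead): solute A in fresh feed = solute A in product, i.e. 1980×0.166 = (1−0.368)·L·0.313.
L = 328.68/(0.313×0.632) = 1661.5 lb/h.
Recycle J = 0.368×1661.5 = 611.45 lb/h.
Combined feed B = 1980 + 611.45 = 2591.4 lb/h.
Overhead A = B − L = 2591.4 − 1661.5 = 929.9 lb/h.

929.9 lb/h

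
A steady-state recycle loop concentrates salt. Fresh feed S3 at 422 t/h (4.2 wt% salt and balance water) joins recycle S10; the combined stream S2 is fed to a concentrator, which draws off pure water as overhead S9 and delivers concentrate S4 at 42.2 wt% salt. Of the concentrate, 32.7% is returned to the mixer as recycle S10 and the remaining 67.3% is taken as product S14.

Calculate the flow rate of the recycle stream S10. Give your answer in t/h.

20.41 t/h

Overall salt balance (none leaves overhead): salt in fresh feed = salt in product, i.e. 422×0.042 = (1−0.327)·S4·0.422.
S4 = 17.724/(0.422×0.673) = 62.407 t/h.
Recycle S10 = 0.327×62.407 = 20.407 t/h.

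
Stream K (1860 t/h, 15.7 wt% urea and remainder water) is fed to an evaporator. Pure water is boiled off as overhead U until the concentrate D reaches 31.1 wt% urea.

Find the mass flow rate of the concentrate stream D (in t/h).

939 t/h

urea is conserved: 1860×0.157 = 292.02 t/h all reports to the concentrate.
Concentrate = 292.02/(target fraction) = 938.97 t/h.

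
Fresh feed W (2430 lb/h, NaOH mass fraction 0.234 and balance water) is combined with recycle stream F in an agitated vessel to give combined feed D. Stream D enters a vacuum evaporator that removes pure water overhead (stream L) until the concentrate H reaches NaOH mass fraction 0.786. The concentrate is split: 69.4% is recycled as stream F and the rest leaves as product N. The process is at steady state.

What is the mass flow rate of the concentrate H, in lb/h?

Overall NaOH balance (none leaves overhead): NaOH in fresh feed = NaOH in product, i.e. 2430×0.234 = (1−0.694)·H·0.786.
H = 568.62/(0.786×0.306) = 2364.2 lb/h.

2364 lb/h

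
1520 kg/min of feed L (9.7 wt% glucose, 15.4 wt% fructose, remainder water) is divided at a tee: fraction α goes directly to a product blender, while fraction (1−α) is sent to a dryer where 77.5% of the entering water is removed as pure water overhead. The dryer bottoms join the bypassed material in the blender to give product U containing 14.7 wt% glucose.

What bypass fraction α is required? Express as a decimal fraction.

0.414

All 1520×0.097 = 147.44 kg/min of glucose reaches U, so U = 147.44/0.147 = 1003 kg/min and vapour = 517.01 kg/min.
The evaporator receives (1−α)·1520 of feed at 0.749 water and removes 0.775 of that water:
0.775×0.749×(1−α)×1520 = 517.01
(1−α) = 517.01/882.32 = 0.5860;  α = 0.4140.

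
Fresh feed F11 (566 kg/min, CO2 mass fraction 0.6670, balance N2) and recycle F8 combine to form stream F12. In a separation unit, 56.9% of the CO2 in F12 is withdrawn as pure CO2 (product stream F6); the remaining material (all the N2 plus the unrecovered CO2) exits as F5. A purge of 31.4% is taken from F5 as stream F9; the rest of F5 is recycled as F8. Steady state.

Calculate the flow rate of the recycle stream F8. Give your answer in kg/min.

N2 enters only via F11 and leaves only via the purge: 566×0.333 = 0.314×(N2 in F5), and the separation unit passes all N2, so N2 in F12 = N2 in F5 = 600.25 kg/min.
CO2 in F12: m_A = 566×0.667 + (1−0.314)·(1−0.569)·m_A, so m_A = 377.52/0.7043 = 536 kg/min.
F5 = (1−0.569)×536 + 600.25 = 831.26 kg/min.
Recycle F8 = (1−0.314)×831.26 = 570.25 kg/min.

570.2 kg/min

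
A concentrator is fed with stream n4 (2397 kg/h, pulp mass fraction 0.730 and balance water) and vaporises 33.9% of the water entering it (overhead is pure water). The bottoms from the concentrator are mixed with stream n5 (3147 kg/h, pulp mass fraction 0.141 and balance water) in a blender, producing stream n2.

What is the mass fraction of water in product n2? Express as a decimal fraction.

0.588

Vapour removed = 0.339×0.270×2397 = 219.4 kg/h; concentrate = 2177.6 kg/h.
water reaching the mixer = 427.79 (from concentrate) + 3147×0.859 = 3131.1 kg/h.
Product flow = 2177.6 + 3147 = 5324.6 kg/h; water fraction = 0.588.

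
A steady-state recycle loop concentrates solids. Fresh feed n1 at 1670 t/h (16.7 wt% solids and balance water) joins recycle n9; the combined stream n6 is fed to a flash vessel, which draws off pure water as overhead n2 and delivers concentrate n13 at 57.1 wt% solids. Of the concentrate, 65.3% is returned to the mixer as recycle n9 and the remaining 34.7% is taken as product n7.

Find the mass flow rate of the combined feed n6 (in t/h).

Overall solids balance (none leaves overhead): solids in fresh feed = solids in product, i.e. 1670×0.167 = (1−0.653)·n13·0.571.
n13 = 278.89/(0.571×0.347) = 1407.6 t/h.
Recycle n9 = 0.653×1407.6 = 919.14 t/h.
Combined feed n6 = 1670 + 919.14 = 2589.1 t/h.

2589 t/h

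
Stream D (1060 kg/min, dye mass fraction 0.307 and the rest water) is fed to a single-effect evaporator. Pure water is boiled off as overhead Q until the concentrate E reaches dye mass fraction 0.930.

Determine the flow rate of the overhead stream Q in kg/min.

dye is conserved: 1060×0.307 = 325.42 kg/min all reports to the concentrate.
Concentrate = 325.42/(target fraction) = 349.91 kg/min.
Overhead = 1060 − 349.91 = 710.09 kg/min.

710.1 kg/min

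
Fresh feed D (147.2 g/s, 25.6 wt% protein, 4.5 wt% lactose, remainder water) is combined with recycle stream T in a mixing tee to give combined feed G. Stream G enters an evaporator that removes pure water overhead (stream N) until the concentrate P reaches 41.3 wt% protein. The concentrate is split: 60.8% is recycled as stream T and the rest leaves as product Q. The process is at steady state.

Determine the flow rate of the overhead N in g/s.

Overall protein balance (none leaves overhead): protein in fresh feed = protein in product, i.e. 147.2×0.256 = (1−0.608)·P·0.413.
P = 37.683/(0.413×0.392) = 232.76 g/s.
Recycle T = 0.608×232.76 = 141.52 g/s.
Combined feed G = 147.2 + 141.52 = 288.72 g/s.
Overhead N = G − P = 288.72 − 232.76 = 55.957 g/s.

55.96 g/s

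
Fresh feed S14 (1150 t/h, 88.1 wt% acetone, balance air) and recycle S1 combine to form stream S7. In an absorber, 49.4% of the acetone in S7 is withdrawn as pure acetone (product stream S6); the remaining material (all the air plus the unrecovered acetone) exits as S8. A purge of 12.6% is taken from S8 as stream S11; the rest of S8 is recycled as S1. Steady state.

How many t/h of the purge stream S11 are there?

air enters only via S14 and leaves only via the purge: 1150×0.119 = 0.126×(air in S8), and the absorber passes all air, so air in S7 = air in S8 = 1086.1 t/h.
acetone in S7: m_A = 1150×0.881 + (1−0.126)·(1−0.494)·m_A, so m_A = 1013.1/0.5578 = 1816.5 t/h.
S8 = (1−0.494)×1816.5 + 1086.1 = 2005.2 t/h.
Purge S11 = 0.126×2005.2 = 252.66 t/h.

252.7 t/h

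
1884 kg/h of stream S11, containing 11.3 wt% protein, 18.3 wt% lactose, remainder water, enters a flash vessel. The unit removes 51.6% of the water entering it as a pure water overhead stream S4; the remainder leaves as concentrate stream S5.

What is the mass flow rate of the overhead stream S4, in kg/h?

water entering = 1884×0.704 = 1326.3 kg/h; overhead removed = 0.516×1326.3 = 684.39 kg/h.

684.4 kg/h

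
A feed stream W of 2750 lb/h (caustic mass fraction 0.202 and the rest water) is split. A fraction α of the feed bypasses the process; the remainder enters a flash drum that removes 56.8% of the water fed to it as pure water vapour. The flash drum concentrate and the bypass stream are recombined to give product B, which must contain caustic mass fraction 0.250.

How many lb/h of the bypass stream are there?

All 2750×0.202 = 555.5 lb/h of caustic reaches B, so B = 555.5/0.250 = 2222 lb/h and vapour = 528 lb/h.
The evaporator receives (1−α)·2750 of feed at 0.798 water and removes 0.568 of that water:
0.568×0.798×(1−α)×2750 = 528
(1−α) = 528/1246.5 = 0.4236;  α = 0.5764.
Bypass flow = 0.5764×2750 = 1585.1 lb/h.

1585 lb/h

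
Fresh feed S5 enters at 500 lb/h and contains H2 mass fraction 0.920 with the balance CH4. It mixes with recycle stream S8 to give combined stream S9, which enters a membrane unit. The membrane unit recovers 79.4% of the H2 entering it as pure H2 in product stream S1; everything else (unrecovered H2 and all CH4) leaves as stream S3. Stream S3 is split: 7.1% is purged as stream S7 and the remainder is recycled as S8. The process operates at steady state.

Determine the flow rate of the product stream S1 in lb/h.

451.7 lb/h

H2 in S9: m_A = 500×0.920 + (1−0.071)·(1−0.794)·m_A, so m_A = 460/0.8086 = 568.87 lb/h.
Product S1 = 0.794×568.87 = 451.68 lb/h.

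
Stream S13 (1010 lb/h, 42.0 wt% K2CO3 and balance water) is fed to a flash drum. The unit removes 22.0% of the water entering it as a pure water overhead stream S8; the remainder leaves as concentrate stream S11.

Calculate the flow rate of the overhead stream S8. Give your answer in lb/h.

128.9 lb/h

water entering = 1010×0.580 = 585.8 lb/h; overhead removed = 0.220×585.8 = 128.88 lb/h.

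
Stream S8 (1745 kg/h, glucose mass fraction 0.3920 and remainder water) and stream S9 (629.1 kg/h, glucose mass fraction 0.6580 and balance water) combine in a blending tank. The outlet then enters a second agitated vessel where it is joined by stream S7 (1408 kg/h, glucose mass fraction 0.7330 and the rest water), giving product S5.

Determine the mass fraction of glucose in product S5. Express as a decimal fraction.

Overall, product flow = 3782.1 kg/h.
glucose in = 1745×0.392 + 629.1×0.658 + 1408×0.733 = 2130.1 kg/h.
glucose fraction in S5 = 0.5632.

0.5632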